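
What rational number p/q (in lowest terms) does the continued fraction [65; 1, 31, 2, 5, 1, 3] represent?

a_0 = 65: 65/1
a_1 = 1: 66/1
a_2 = 31: 2111/32
a_3 = 2: 4288/65
a_4 = 5: 23551/357
a_5 = 1: 27839/422
a_6 = 3: 107068/1623

107068/1623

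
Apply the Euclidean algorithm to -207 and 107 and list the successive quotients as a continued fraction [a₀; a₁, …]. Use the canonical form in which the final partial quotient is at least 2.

[-2; 15, 3, 2]

Repeatedly divide and take the remainder:
-207 ÷ 107 → quotient -2, remainder 7
107 ÷ 7 → quotient 15, remainder 2
7 ÷ 2 → quotient 3, remainder 1
2 ÷ 1 → quotient 2, remainder 0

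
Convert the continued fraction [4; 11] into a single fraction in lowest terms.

Build up convergents one term at a time:
a_0 = 4: 4/1
a_1 = 11: 45/11

45/11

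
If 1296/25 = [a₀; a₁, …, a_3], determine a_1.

Repeatedly divide and take the remainder:
⌊1296/25⌋ = 51, remainder 21
⌊25/21⌋ = 1, remainder 4

1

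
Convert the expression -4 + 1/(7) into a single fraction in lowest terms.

-27/7

Work from the innermost term outward:
Start with 7.
-4 + 1/(7/1) = -4 + 1/7 = -27/7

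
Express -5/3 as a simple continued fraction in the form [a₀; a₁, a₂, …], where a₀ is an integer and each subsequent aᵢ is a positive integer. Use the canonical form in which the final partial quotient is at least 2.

Run the Euclidean algorithm, recording each quotient:
-5 ÷ 3 → quotient -2, remainder 1
3 ÷ 1 → quotient 3, remainder 0

[-2; 3]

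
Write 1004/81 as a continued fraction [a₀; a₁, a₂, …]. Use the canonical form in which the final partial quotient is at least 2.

1004 = 12·81 + 32, so a_0 = 12
81 = 2·32 + 17, so a_1 = 2
32 = 1·17 + 15, so a_2 = 1
17 = 1·15 + 2, so a_3 = 1
15 = 7·2 + 1, so a_4 = 7
2 = 2·1 + 0, so a_5 = 2

[12; 2, 1, 1, 7, 2]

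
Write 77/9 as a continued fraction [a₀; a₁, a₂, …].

Run the Euclidean algorithm, recording each quotient:
77 = 8·9 + 5, so a_0 = 8
9 = 1·5 + 4, so a_1 = 1
5 = 1·4 + 1, so a_2 = 1
4 = 4·1 + 0, so a_3 = 4

[8; 1, 1, 4]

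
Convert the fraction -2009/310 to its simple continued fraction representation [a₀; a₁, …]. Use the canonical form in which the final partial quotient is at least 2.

[-7; 1, 1, 12, 2, 2, 2]

-2009 = -7·310 + 161, so a_0 = -7
310 = 1·161 + 149, so a_1 = 1
161 = 1·149 + 12, so a_2 = 1
149 = 12·12 + 5, so a_3 = 12
12 = 2·5 + 2, so a_4 = 2
5 = 2·2 + 1, so a_5 = 2
2 = 2·1 + 0, so a_6 = 2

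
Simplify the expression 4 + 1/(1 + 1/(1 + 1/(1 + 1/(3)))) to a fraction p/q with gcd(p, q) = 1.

a_0 = 4: 4/1
a_1 = 1: 5/1
a_2 = 1: 9/2
a_3 = 1: 14/3
a_4 = 3: 51/11

51/11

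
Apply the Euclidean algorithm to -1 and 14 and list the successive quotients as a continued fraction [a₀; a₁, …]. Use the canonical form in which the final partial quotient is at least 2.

Apply division with remainder until the remainder is 0:
-1 = -1·14 + 13, so a_0 = -1
14 = 1·13 + 1, so a_1 = 1
13 = 13·1 + 0, so a_2 = 13

[-1; 1, 13]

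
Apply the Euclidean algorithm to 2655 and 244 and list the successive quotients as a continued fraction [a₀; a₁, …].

[10; 1, 7, 2, 2, 2, 2]

Run the Euclidean algorithm, recording each quotient:
2655 = 10·244 + 215, so a_0 = 10
244 = 1·215 + 29, so a_1 = 1
215 = 7·29 + 12, so a_2 = 7
29 = 2·12 + 5, so a_3 = 2
12 = 2·5 + 2, so a_4 = 2
5 = 2·2 + 1, so a_5 = 2
2 = 2·1 + 0, so a_6 = 2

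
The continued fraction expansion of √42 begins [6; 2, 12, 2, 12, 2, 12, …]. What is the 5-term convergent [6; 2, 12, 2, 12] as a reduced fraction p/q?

Build up convergents one term at a time:
a_0 = 6: 6/1
a_1 = 2: 13/2
a_2 = 12: 162/25
a_3 = 2: 337/52
a_4 = 12: 4206/649

4206/649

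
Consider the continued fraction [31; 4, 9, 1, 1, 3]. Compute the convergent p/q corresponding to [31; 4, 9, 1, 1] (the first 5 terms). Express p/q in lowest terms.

Start with 1.
1 + 1/(1/1) = 1 + 1/1 = 2/1
9 + 1/(2/1) = 9 + 1/2 = 19/2
4 + 1/(19/2) = 4 + 2/19 = 78/19
31 + 1/(78/19) = 31 + 19/78 = 2437/78

2437/78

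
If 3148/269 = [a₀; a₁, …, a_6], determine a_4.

⌊3148/269⌋ = 11, remainder 189
⌊269/189⌋ = 1, remainder 80
⌊189/80⌋ = 2, remainder 29
⌊80/29⌋ = 2, remainder 22
⌊29/22⌋ = 1, remainder 7

1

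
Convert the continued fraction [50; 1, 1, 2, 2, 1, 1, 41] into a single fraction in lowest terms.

61007/1206

Start with 41.
1 + 1/(41/1) = 1 + 1/41 = 42/41
1 + 1/(42/41) = 1 + 41/42 = 83/42
2 + 1/(83/42) = 2 + 42/83 = 208/83
2 + 1/(208/83) = 2 + 83/208 = 499/208
1 + 1/(499/208) = 1 + 208/499 = 707/499
1 + 1/(707/499) = 1 + 499/707 = 1206/707
50 + 1/(1206/707) = 50 + 707/1206 = 61007/1206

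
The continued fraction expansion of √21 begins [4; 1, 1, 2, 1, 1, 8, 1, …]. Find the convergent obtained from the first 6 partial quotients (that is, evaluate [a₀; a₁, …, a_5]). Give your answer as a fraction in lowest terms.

55/12

a_0 = 4: 4/1
a_1 = 1: 5/1
a_2 = 1: 9/2
a_3 = 2: 23/5
a_4 = 1: 32/7
a_5 = 1: 55/12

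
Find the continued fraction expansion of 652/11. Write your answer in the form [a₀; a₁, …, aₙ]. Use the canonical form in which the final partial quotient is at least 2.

[59; 3, 1, 2]

⌊652/11⌋ = 59, remainder 3
⌊11/3⌋ = 3, remainder 2
⌊3/2⌋ = 1, remainder 1
⌊2/1⌋ = 2, remainder 0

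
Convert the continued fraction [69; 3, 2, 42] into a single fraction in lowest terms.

a_0 = 69: 69/1
a_1 = 3: 208/3
a_2 = 2: 485/7
a_3 = 42: 20578/297

20578/297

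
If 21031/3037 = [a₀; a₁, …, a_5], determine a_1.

1

Apply division with remainder until the remainder is 0:
21031 ÷ 3037 → quotient 6, remainder 2809
3037 ÷ 2809 → quotient 1, remainder 228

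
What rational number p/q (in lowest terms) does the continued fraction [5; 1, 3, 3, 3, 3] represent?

819/142

Start with 3.
3 + 1/(3/1) = 3 + 1/3 = 10/3
3 + 1/(10/3) = 3 + 3/10 = 33/10
3 + 1/(33/10) = 3 + 10/33 = 109/33
1 + 1/(109/33) = 1 + 33/109 = 142/109
5 + 1/(142/109) = 5 + 109/142 = 819/142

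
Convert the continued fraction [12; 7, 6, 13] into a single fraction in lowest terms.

a_0 = 12: 12/1
a_1 = 7: 85/7
a_2 = 6: 522/43
a_3 = 13: 6871/566

6871/566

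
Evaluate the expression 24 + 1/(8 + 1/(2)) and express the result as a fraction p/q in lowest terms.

Use the convergent recurrence hₖ = aₖ·hₖ₋₁ + hₖ₋₂ (and likewise for the denominators kₖ):
a_0 = 24: 24/1
a_1 = 8: 193/8
a_2 = 2: 410/17

410/17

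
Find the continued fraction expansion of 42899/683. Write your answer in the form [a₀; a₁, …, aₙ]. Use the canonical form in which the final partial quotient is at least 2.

42899 = 62·683 + 553, so a_0 = 62
683 = 1·553 + 130, so a_1 = 1
553 = 4·130 + 33, so a_2 = 4
130 = 3·33 + 31, so a_3 = 3
33 = 1·31 + 2, so a_4 = 1
31 = 15·2 + 1, so a_5 = 15
2 = 2·1 + 0, so a_6 = 2

[62; 1, 4, 3, 1, 15, 2]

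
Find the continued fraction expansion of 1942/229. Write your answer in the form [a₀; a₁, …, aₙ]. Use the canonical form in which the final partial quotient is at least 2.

1942 ÷ 229 → quotient 8, remainder 110
229 ÷ 110 → quotient 2, remainder 9
110 ÷ 9 → quotient 12, remainder 2
9 ÷ 2 → quotient 4, remainder 1
2 ÷ 1 → quotient 2, remainder 0

[8; 2, 12, 4, 2]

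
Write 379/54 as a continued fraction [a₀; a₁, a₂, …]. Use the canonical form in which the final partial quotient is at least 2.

[7; 54]

⌊379/54⌋ = 7, remainder 1
⌊54/1⌋ = 54, remainder 0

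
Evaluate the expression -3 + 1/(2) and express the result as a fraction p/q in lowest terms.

Start with 2.
-3 + 1/(2/1) = -3 + 1/2 = -5/2

-5/2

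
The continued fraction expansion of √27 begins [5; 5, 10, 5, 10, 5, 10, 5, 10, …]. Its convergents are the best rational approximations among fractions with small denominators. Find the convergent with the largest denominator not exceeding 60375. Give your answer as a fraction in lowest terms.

a_0 = 5: 5/1  (≤ bound)
a_1 = 5: 26/5  (≤ bound)
a_2 = 10: 265/51  (≤ bound)
a_3 = 5: 1351/260  (≤ bound)
a_4 = 10: 13775/2651  (≤ bound)
a_5 = 5: 70226/13515  (≤ bound)
a_6 = 10: 716035/137801  (> 60375, stop)

70226/13515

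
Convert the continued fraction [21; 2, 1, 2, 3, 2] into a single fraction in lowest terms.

a_0 = 21: 21/1
a_1 = 2: 43/2
a_2 = 1: 64/3
a_3 = 2: 171/8
a_4 = 3: 577/27
a_5 = 2: 1325/62

1325/62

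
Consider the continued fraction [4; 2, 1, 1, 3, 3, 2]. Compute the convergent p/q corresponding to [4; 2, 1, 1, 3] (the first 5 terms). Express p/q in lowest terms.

Start with 3.
1 + 1/(3/1) = 1 + 1/3 = 4/3
1 + 1/(4/3) = 1 + 3/4 = 7/4
2 + 1/(7/4) = 2 + 4/7 = 18/7
4 + 1/(18/7) = 4 + 7/18 = 79/18

79/18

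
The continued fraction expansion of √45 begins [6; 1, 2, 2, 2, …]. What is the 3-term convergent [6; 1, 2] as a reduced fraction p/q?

Start with 2.
1 + 1/(2/1) = 1 + 1/2 = 3/2
6 + 1/(3/2) = 6 + 2/3 = 20/3

20/3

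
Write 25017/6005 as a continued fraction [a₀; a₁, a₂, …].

Apply division with remainder until the remainder is 0:
⌊25017/6005⌋ = 4, remainder 997
⌊6005/997⌋ = 6, remainder 23
⌊997/23⌋ = 43, remainder 8
⌊23/8⌋ = 2, remainder 7
⌊8/7⌋ = 1, remainder 1
⌊7/1⌋ = 7, remainder 0

[4; 6, 43, 2, 1, 7]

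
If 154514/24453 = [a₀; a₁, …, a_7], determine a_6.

2

154514 = 6·24453 + 7796, so a_0 = 6
24453 = 3·7796 + 1065, so a_1 = 3
7796 = 7·1065 + 341, so a_2 = 7
1065 = 3·341 + 42, so a_3 = 3
341 = 8·42 + 5, so a_4 = 8
42 = 8·5 + 2, so a_5 = 8
5 = 2·2 + 1, so a_6 = 2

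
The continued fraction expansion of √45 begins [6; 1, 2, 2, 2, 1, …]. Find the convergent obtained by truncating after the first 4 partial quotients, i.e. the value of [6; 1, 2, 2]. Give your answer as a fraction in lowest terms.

47/7

a_0 = 6: 6/1
a_1 = 1: 7/1
a_2 = 2: 20/3
a_3 = 2: 47/7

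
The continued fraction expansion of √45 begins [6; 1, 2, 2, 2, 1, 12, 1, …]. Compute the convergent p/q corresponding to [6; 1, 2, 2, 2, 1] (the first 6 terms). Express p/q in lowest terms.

Use the convergent recurrence hₖ = aₖ·hₖ₋₁ + hₖ₋₂ (and likewise for the denominators kₖ):
a_0 = 6: 6/1
a_1 = 1: 7/1
a_2 = 2: 20/3
a_3 = 2: 47/7
a_4 = 2: 114/17
a_5 = 1: 161/24

161/24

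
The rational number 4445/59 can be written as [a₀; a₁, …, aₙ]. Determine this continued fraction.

⌊4445/59⌋ = 75, remainder 20
⌊59/20⌋ = 2, remainder 19
⌊20/19⌋ = 1, remainder 1
⌊19/1⌋ = 19, remainder 0

[75; 2, 1, 19]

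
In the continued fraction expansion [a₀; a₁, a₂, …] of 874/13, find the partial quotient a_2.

⌊874/13⌋ = 67, remainder 3
⌊13/3⌋ = 4, remainder 1
⌊3/1⌋ = 3, remainder 0

3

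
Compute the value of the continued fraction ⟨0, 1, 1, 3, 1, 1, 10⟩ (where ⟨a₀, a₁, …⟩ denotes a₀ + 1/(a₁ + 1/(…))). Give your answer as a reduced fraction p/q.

95/169

a_0 = 0: 0/1
a_1 = 1: 1/1
a_2 = 1: 1/2
a_3 = 3: 4/7
a_4 = 1: 5/9
a_5 = 1: 9/16
a_6 = 10: 95/169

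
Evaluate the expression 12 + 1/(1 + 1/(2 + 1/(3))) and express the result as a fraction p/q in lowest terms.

a_0 = 12: 12/1
a_1 = 1: 13/1
a_2 = 2: 38/3
a_3 = 3: 127/10

127/10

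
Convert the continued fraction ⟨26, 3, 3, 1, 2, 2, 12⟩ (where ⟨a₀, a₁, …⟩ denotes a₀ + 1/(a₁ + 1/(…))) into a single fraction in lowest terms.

27779/1056

Starting at the tail and folding back:
Start with 12.
2 + 1/(12/1) = 2 + 1/12 = 25/12
2 + 1/(25/12) = 2 + 12/25 = 62/25
1 + 1/(62/25) = 1 + 25/62 = 87/62
3 + 1/(87/62) = 3 + 62/87 = 323/87
3 + 1/(323/87) = 3 + 87/323 = 1056/323
26 + 1/(1056/323) = 26 + 323/1056 = 27779/1056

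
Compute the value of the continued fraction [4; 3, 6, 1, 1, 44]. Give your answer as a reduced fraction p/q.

a_0 = 4: 4/1
a_1 = 3: 13/3
a_2 = 6: 82/19
a_3 = 1: 95/22
a_4 = 1: 177/41
a_5 = 44: 7883/1826

7883/1826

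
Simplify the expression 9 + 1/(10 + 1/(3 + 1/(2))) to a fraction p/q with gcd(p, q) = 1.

655/72

a_0 = 9: 9/1
a_1 = 10: 91/10
a_2 = 3: 282/31
a_3 = 2: 655/72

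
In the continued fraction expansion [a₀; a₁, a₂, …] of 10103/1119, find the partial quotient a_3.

10103 = 9·1119 + 32, so a_0 = 9
1119 = 34·32 + 31, so a_1 = 34
32 = 1·31 + 1, so a_2 = 1
31 = 31·1 + 0, so a_3 = 31

31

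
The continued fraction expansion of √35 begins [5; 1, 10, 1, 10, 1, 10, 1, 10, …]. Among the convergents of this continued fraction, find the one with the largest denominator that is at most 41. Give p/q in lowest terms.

71/12

a_0 = 5: 5/1  (≤ bound)
a_1 = 1: 6/1  (≤ bound)
a_2 = 10: 65/11  (≤ bound)
a_3 = 1: 71/12  (≤ bound)
a_4 = 10: 775/131  (> 41, stop)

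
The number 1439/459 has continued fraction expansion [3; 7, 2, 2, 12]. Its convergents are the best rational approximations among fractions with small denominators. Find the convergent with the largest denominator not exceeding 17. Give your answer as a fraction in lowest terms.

47/15

List convergents until the denominator exceeds the bound:
a_0 = 3: 3/1  (≤ bound)
a_1 = 7: 22/7  (≤ bound)
a_2 = 2: 47/15  (≤ bound)
a_3 = 2: 116/37  (> 17, stop)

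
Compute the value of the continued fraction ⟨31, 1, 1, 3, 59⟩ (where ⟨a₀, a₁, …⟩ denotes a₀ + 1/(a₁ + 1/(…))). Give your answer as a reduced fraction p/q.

13102/415

a_0 = 31: 31/1
a_1 = 1: 32/1
a_2 = 1: 63/2
a_3 = 3: 221/7
a_4 = 59: 13102/415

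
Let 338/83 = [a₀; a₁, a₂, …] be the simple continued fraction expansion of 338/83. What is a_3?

Run the Euclidean algorithm, recording each quotient:
⌊338/83⌋ = 4, remainder 6
⌊83/6⌋ = 13, remainder 5
⌊6/5⌋ = 1, remainder 1
⌊5/1⌋ = 5, remainder 0

5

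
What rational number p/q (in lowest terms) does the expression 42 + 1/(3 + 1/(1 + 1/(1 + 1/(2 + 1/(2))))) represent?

Start with 2.
2 + 1/(2/1) = 2 + 1/2 = 5/2
1 + 1/(5/2) = 1 + 2/5 = 7/5
1 + 1/(7/5) = 1 + 5/7 = 12/7
3 + 1/(12/7) = 3 + 7/12 = 43/12
42 + 1/(43/12) = 42 + 12/43 = 1818/43

1818/43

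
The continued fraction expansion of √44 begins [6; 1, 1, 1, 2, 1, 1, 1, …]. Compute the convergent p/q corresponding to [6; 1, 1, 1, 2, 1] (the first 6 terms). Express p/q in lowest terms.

73/11

Build up convergents one term at a time:
a_0 = 6: 6/1
a_1 = 1: 7/1
a_2 = 1: 13/2
a_3 = 1: 20/3
a_4 = 2: 53/8
a_5 = 1: 73/11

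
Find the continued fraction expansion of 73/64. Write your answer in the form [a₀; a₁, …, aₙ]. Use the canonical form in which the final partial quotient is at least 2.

[1; 7, 9]

⌊73/64⌋ = 1, remainder 9
⌊64/9⌋ = 7, remainder 1
⌊9/1⌋ = 9, remainder 0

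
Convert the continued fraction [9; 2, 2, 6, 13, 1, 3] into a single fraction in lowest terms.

16743/1780

Build up convergents one term at a time:
a_0 = 9: 9/1
a_1 = 2: 19/2
a_2 = 2: 47/5
a_3 = 6: 301/32
a_4 = 13: 3960/421
a_5 = 1: 4261/453
a_6 = 3: 16743/1780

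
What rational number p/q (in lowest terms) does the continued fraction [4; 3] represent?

Collapse the nested fraction from the inside out:
Start with 3.
4 + 1/(3/1) = 4 + 1/3 = 13/3

13/3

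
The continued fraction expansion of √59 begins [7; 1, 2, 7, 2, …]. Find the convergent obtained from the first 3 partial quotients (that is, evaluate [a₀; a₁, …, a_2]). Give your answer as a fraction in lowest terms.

a_0 = 7: 7/1
a_1 = 1: 8/1
a_2 = 2: 23/3

23/3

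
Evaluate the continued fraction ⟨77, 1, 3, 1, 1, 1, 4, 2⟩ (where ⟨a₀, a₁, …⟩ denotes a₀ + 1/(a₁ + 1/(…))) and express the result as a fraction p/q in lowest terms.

Use the convergent recurrence hₖ = aₖ·hₖ₋₁ + hₖ₋₂ (and likewise for the denominators kₖ):
a_0 = 77: 77/1
a_1 = 1: 78/1
a_2 = 3: 311/4
a_3 = 1: 389/5
a_4 = 1: 700/9
a_5 = 1: 1089/14
a_6 = 4: 5056/65
a_7 = 2: 11201/144

11201/144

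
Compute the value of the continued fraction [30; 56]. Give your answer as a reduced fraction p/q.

1681/56

Use the convergent recurrence hₖ = aₖ·hₖ₋₁ + hₖ₋₂ (and likewise for the denominators kₖ):
a_0 = 30: 30/1
a_1 = 56: 1681/56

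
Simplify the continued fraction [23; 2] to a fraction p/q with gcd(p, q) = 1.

47/2

Collapse the nested fraction from the inside out:
Start with 2.
23 + 1/(2/1) = 23 + 1/2 = 47/2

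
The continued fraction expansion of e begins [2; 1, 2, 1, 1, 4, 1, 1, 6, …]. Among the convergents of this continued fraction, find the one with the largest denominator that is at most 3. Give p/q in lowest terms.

a_0 = 2: 2/1  (≤ bound)
a_1 = 1: 3/1  (≤ bound)
a_2 = 2: 8/3  (≤ bound)
a_3 = 1: 11/4  (> 3, stop)

8/3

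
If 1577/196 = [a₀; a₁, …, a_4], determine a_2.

1577 ÷ 196 → quotient 8, remainder 9
196 ÷ 9 → quotient 21, remainder 7
9 ÷ 7 → quotient 1, remainder 2

1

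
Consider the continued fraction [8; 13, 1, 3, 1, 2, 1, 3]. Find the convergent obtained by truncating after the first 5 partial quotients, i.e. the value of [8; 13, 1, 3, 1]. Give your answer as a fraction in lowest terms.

Collapse the nested fraction from the inside out:
Start with 1.
3 + 1/(1/1) = 3 + 1/1 = 4/1
1 + 1/(4/1) = 1 + 1/4 = 5/4
13 + 1/(5/4) = 13 + 4/5 = 69/5
8 + 1/(69/5) = 8 + 5/69 = 557/69

557/69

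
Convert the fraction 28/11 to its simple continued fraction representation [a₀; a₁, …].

Run the Euclidean algorithm, recording each quotient:
28 = 2·11 + 6, so a_0 = 2
11 = 1·6 + 5, so a_1 = 1
6 = 1·5 + 1, so a_2 = 1
5 = 5·1 + 0, so a_3 = 5

[2; 1, 1, 5]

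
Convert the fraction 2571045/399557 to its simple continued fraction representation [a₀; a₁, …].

Run the Euclidean algorithm, recording each quotient:
⌊2571045/399557⌋ = 6, remainder 173703
⌊399557/173703⌋ = 2, remainder 52151
⌊173703/52151⌋ = 3, remainder 17250
⌊52151/17250⌋ = 3, remainder 401
⌊17250/401⌋ = 43, remainder 7
⌊401/7⌋ = 57, remainder 2
⌊7/2⌋ = 3, remainder 1
⌊2/1⌋ = 2, remainder 0

[6; 2, 3, 3, 43, 57, 3, 2]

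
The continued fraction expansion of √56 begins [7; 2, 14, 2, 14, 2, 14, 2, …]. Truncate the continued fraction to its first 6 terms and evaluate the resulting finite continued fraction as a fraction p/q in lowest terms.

a_0 = 7: 7/1
a_1 = 2: 15/2
a_2 = 14: 217/29
a_3 = 2: 449/60
a_4 = 14: 6503/869
a_5 = 2: 13455/1798

13455/1798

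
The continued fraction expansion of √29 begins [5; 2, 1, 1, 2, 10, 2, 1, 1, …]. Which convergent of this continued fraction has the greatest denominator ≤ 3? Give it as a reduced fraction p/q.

16/3

List convergents until the denominator exceeds the bound:
a_0 = 5: 5/1  (≤ bound)
a_1 = 2: 11/2  (≤ bound)
a_2 = 1: 16/3  (≤ bound)
a_3 = 1: 27/5  (> 3, stop)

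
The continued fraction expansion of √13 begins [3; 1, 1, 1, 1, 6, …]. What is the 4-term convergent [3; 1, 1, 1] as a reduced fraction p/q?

a_0 = 3: 3/1
a_1 = 1: 4/1
a_2 = 1: 7/2
a_3 = 1: 11/3

11/3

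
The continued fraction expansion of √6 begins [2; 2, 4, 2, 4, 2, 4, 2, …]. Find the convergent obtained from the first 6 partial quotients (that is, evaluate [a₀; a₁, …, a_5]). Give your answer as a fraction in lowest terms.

a_0 = 2: 2/1
a_1 = 2: 5/2
a_2 = 4: 22/9
a_3 = 2: 49/20
a_4 = 4: 218/89
a_5 = 2: 485/198

485/198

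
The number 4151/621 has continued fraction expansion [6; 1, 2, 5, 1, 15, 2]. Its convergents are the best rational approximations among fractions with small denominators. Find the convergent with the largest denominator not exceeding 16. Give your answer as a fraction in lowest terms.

a_0 = 6: 6/1  (≤ bound)
a_1 = 1: 7/1  (≤ bound)
a_2 = 2: 20/3  (≤ bound)
a_3 = 5: 107/16  (≤ bound)
a_4 = 1: 127/19  (> 16, stop)

107/16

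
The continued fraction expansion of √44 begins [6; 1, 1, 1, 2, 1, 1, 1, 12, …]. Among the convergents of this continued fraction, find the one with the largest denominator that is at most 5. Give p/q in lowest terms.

a_0 = 6: 6/1  (≤ bound)
a_1 = 1: 7/1  (≤ bound)
a_2 = 1: 13/2  (≤ bound)
a_3 = 1: 20/3  (≤ bound)
a_4 = 2: 53/8  (> 5, stop)

20/3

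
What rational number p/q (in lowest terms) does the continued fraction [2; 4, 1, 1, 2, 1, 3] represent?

Start with 3.
1 + 1/(3/1) = 1 + 1/3 = 4/3
2 + 1/(4/3) = 2 + 3/4 = 11/4
1 + 1/(11/4) = 1 + 4/11 = 15/11
1 + 1/(15/11) = 1 + 11/15 = 26/15
4 + 1/(26/15) = 4 + 15/26 = 119/26
2 + 1/(119/26) = 2 + 26/119 = 264/119

264/119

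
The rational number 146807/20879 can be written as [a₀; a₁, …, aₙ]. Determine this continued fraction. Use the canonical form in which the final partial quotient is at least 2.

Repeatedly divide and take the remainder:
⌊146807/20879⌋ = 7, remainder 654
⌊20879/654⌋ = 31, remainder 605
⌊654/605⌋ = 1, remainder 49
⌊605/49⌋ = 12, remainder 17
⌊49/17⌋ = 2, remainder 15
⌊17/15⌋ = 1, remainder 2
⌊15/2⌋ = 7, remainder 1
⌊2/1⌋ = 2, remainder 0

[7; 31, 1, 12, 2, 1, 7, 2]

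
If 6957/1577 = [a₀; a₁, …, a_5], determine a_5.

⌊6957/1577⌋ = 4, remainder 649
⌊1577/649⌋ = 2, remainder 279
⌊649/279⌋ = 2, remainder 91
⌊279/91⌋ = 3, remainder 6
⌊91/6⌋ = 15, remainder 1
⌊6/1⌋ = 6, remainder 0

6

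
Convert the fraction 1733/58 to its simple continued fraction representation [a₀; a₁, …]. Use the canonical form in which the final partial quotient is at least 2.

[29; 1, 7, 3, 2]

1733 = 29·58 + 51, so a_0 = 29
58 = 1·51 + 7, so a_1 = 1
51 = 7·7 + 2, so a_2 = 7
7 = 3·2 + 1, so a_3 = 3
2 = 2·1 + 0, so a_4 = 2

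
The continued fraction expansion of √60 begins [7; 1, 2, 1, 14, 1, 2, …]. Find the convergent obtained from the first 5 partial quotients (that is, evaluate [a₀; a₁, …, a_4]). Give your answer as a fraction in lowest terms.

457/59

Starting at the tail and folding back:
Start with 14.
1 + 1/(14/1) = 1 + 1/14 = 15/14
2 + 1/(15/14) = 2 + 14/15 = 44/15
1 + 1/(44/15) = 1 + 15/44 = 59/44
7 + 1/(59/44) = 7 + 44/59 = 457/59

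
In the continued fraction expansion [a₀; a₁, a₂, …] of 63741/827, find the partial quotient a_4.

Repeatedly divide and take the remainder:
63741 ÷ 827 → quotient 77, remainder 62
827 ÷ 62 → quotient 13, remainder 21
62 ÷ 21 → quotient 2, remainder 20
21 ÷ 20 → quotient 1, remainder 1
20 ÷ 1 → quotient 20, remainder 0

20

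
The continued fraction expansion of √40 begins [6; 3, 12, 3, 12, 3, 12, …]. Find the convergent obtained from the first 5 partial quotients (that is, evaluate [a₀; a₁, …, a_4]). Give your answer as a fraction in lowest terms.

Use the convergent recurrence hₖ = aₖ·hₖ₋₁ + hₖ₋₂ (and likewise for the denominators kₖ):
a_0 = 6: 6/1
a_1 = 3: 19/3
a_2 = 12: 234/37
a_3 = 3: 721/114
a_4 = 12: 8886/1405

8886/1405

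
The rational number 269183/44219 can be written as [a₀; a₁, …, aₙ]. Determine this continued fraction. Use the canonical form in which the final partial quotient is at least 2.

[6; 11, 2, 3, 42, 4, 3]

269183 ÷ 44219 → quotient 6, remainder 3869
44219 ÷ 3869 → quotient 11, remainder 1660
3869 ÷ 1660 → quotient 2, remainder 549
1660 ÷ 549 → quotient 3, remainder 13
549 ÷ 13 → quotient 42, remainder 3
13 ÷ 3 → quotient 4, remainder 1
3 ÷ 1 → quotient 3, remainder 0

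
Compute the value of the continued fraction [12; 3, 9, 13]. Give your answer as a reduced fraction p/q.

a_0 = 12: 12/1
a_1 = 3: 37/3
a_2 = 9: 345/28
a_3 = 13: 4522/367

4522/367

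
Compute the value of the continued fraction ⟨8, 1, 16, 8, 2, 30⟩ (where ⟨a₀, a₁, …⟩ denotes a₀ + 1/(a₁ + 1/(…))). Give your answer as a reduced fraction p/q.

79285/8867

Start with 30.
2 + 1/(30/1) = 2 + 1/30 = 61/30
8 + 1/(61/30) = 8 + 30/61 = 518/61
16 + 1/(518/61) = 16 + 61/518 = 8349/518
1 + 1/(8349/518) = 1 + 518/8349 = 8867/8349
8 + 1/(8867/8349) = 8 + 8349/8867 = 79285/8867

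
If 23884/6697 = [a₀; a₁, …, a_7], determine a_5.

1

23884 = 3·6697 + 3793, so a_0 = 3
6697 = 1·3793 + 2904, so a_1 = 1
3793 = 1·2904 + 889, so a_2 = 1
2904 = 3·889 + 237, so a_3 = 3
889 = 3·237 + 178, so a_4 = 3
237 = 1·178 + 59, so a_5 = 1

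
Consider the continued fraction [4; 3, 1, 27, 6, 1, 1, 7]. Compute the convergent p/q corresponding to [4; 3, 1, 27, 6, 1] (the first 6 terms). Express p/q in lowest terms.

3321/781

Compute successive convergents:
a_0 = 4: 4/1
a_1 = 3: 13/3
a_2 = 1: 17/4
a_3 = 27: 472/111
a_4 = 6: 2849/670
a_5 = 1: 3321/781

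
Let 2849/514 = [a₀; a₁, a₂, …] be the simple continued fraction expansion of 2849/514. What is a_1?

1

2849 ÷ 514 → quotient 5, remainder 279
514 ÷ 279 → quotient 1, remainder 235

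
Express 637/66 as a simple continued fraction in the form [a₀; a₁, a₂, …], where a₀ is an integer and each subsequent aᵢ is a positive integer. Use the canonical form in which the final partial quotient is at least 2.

637 = 9·66 + 43, so a_0 = 9
66 = 1·43 + 23, so a_1 = 1
43 = 1·23 + 20, so a_2 = 1
23 = 1·20 + 3, so a_3 = 1
20 = 6·3 + 2, so a_4 = 6
3 = 1·2 + 1, so a_5 = 1
2 = 2·1 + 0, so a_6 = 2

[9; 1, 1, 1, 6, 1, 2]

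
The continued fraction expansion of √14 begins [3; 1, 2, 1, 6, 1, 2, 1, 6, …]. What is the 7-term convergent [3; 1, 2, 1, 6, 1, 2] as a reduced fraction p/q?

333/89

Collapse the nested fraction from the inside out:
Start with 2.
1 + 1/(2/1) = 1 + 1/2 = 3/2
6 + 1/(3/2) = 6 + 2/3 = 20/3
1 + 1/(20/3) = 1 + 3/20 = 23/20
2 + 1/(23/20) = 2 + 20/23 = 66/23
1 + 1/(66/23) = 1 + 23/66 = 89/66
3 + 1/(89/66) = 3 + 66/89 = 333/89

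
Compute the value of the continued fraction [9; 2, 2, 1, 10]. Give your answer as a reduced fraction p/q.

Start with 10.
1 + 1/(10/1) = 1 + 1/10 = 11/10
2 + 1/(11/10) = 2 + 10/11 = 32/11
2 + 1/(32/11) = 2 + 11/32 = 75/32
9 + 1/(75/32) = 9 + 32/75 = 707/75

707/75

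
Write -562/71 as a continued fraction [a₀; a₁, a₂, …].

-562 = -8·71 + 6, so a_0 = -8
71 = 11·6 + 5, so a_1 = 11
6 = 1·5 + 1, so a_2 = 1
5 = 5·1 + 0, so a_3 = 5

[-8; 11, 1, 5]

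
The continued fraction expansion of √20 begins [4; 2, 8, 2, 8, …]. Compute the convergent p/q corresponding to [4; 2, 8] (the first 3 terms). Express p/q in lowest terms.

a_0 = 4: 4/1
a_1 = 2: 9/2
a_2 = 8: 76/17

76/17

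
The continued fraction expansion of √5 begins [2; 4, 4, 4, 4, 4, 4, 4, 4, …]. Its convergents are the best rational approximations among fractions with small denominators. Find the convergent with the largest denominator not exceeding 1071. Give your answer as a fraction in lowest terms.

a_0 = 2: 2/1  (≤ bound)
a_1 = 4: 9/4  (≤ bound)
a_2 = 4: 38/17  (≤ bound)
a_3 = 4: 161/72  (≤ bound)
a_4 = 4: 682/305  (≤ bound)
a_5 = 4: 2889/1292  (> 1071, stop)

682/305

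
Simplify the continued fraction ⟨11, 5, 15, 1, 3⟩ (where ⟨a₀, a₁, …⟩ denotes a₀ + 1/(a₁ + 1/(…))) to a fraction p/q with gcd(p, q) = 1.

Use the convergent recurrence hₖ = aₖ·hₖ₋₁ + hₖ₋₂ (and likewise for the denominators kₖ):
a_0 = 11: 11/1
a_1 = 5: 56/5
a_2 = 15: 851/76
a_3 = 1: 907/81
a_4 = 3: 3572/319

3572/319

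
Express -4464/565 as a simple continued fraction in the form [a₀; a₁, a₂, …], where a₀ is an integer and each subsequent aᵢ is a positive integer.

[-8; 10, 11, 5]

-4464 = -8·565 + 56, so a_0 = -8
565 = 10·56 + 5, so a_1 = 10
56 = 11·5 + 1, so a_2 = 11
5 = 5·1 + 0, so a_3 = 5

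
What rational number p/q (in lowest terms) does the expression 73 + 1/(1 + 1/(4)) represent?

Work from the innermost term outward:
Start with 4.
1 + 1/(4/1) = 1 + 1/4 = 5/4
73 + 1/(5/4) = 73 + 4/5 = 369/5

369/5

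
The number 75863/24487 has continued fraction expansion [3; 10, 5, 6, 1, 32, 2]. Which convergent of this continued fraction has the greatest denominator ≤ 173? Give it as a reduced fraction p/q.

a_0 = 3: 3/1  (≤ bound)
a_1 = 10: 31/10  (≤ bound)
a_2 = 5: 158/51  (≤ bound)
a_3 = 6: 979/316  (> 173, stop)

158/51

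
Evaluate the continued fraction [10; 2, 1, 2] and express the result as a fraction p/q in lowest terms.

83/8

Start with 2.
1 + 1/(2/1) = 1 + 1/2 = 3/2
2 + 1/(3/2) = 2 + 2/3 = 8/3
10 + 1/(8/3) = 10 + 3/8 = 83/8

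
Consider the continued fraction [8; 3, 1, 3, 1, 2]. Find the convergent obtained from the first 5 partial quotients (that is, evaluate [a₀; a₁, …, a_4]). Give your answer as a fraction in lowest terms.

157/19

Work from the innermost term outward:
Start with 1.
3 + 1/(1/1) = 3 + 1/1 = 4/1
1 + 1/(4/1) = 1 + 1/4 = 5/4
3 + 1/(5/4) = 3 + 4/5 = 19/5
8 + 1/(19/5) = 8 + 5/19 = 157/19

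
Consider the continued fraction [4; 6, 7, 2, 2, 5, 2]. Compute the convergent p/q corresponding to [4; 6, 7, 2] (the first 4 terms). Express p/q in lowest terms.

383/92

a_0 = 4: 4/1
a_1 = 6: 25/6
a_2 = 7: 179/43
a_3 = 2: 383/92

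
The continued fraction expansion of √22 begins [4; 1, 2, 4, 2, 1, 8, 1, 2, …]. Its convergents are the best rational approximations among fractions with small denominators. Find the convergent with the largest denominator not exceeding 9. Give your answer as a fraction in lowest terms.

14/3

List convergents until the denominator exceeds the bound:
a_0 = 4: 4/1  (≤ bound)
a_1 = 1: 5/1  (≤ bound)
a_2 = 2: 14/3  (≤ bound)
a_3 = 4: 61/13  (> 9, stop)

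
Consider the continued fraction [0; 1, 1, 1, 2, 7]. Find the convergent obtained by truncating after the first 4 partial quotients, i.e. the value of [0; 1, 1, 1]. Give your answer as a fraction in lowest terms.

2/3

Use the convergent recurrence hₖ = aₖ·hₖ₋₁ + hₖ₋₂ (and likewise for the denominators kₖ):
a_0 = 0: 0/1
a_1 = 1: 1/1
a_2 = 1: 1/2
a_3 = 1: 2/3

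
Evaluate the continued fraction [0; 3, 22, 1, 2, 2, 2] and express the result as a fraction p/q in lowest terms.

Start with 2.
2 + 1/(2/1) = 2 + 1/2 = 5/2
2 + 1/(5/2) = 2 + 2/5 = 12/5
1 + 1/(12/5) = 1 + 5/12 = 17/12
22 + 1/(17/12) = 22 + 12/17 = 386/17
3 + 1/(386/17) = 3 + 17/386 = 1175/386
0 + 1/(1175/386) = 0 + 386/1175 = 386/1175

386/1175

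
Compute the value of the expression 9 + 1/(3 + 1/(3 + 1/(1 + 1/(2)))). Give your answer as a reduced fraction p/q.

Starting at the tail and folding back:
Start with 2.
1 + 1/(2/1) = 1 + 1/2 = 3/2
3 + 1/(3/2) = 3 + 2/3 = 11/3
3 + 1/(11/3) = 3 + 3/11 = 36/11
9 + 1/(36/11) = 9 + 11/36 = 335/36

335/36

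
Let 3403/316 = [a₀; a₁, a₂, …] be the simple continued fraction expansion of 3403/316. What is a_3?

3

Repeatedly divide and take the remainder:
3403 ÷ 316 → quotient 10, remainder 243
316 ÷ 243 → quotient 1, remainder 73
243 ÷ 73 → quotient 3, remainder 24
73 ÷ 24 → quotient 3, remainder 1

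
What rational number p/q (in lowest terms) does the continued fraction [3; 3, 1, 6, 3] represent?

a_0 = 3: 3/1
a_1 = 3: 10/3
a_2 = 1: 13/4
a_3 = 6: 88/27
a_4 = 3: 277/85

277/85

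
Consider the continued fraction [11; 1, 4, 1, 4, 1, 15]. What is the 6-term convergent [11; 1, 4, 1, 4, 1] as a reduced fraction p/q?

414/35

a_0 = 11: 11/1
a_1 = 1: 12/1
a_2 = 4: 59/5
a_3 = 1: 71/6
a_4 = 4: 343/29
a_5 = 1: 414/35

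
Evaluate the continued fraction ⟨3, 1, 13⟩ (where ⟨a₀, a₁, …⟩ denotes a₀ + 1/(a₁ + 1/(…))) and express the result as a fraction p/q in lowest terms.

Start with 13.
1 + 1/(13/1) = 1 + 1/13 = 14/13
3 + 1/(14/13) = 3 + 13/14 = 55/14

55/14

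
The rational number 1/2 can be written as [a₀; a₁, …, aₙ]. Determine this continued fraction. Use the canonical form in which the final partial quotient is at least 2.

Run the Euclidean algorithm, recording each quotient:
1 ÷ 2 → quotient 0, remainder 1
2 ÷ 1 → quotient 2, remainder 0

[0; 2]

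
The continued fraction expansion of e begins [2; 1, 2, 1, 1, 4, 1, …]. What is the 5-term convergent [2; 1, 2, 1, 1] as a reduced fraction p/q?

19/7

a_0 = 2: 2/1
a_1 = 1: 3/1
a_2 = 2: 8/3
a_3 = 1: 11/4
a_4 = 1: 19/7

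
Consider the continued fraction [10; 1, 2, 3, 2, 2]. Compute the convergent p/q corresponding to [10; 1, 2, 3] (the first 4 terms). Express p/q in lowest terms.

107/10

Start with 3.
2 + 1/(3/1) = 2 + 1/3 = 7/3
1 + 1/(7/3) = 1 + 3/7 = 10/7
10 + 1/(10/7) = 10 + 7/10 = 107/10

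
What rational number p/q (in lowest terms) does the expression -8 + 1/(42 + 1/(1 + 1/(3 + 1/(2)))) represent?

a_0 = -8: -8/1
a_1 = 42: -335/42
a_2 = 1: -343/43
a_3 = 3: -1364/171
a_4 = 2: -3071/385

-3071/385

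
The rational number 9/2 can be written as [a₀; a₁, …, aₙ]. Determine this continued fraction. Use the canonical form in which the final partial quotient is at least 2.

⌊9/2⌋ = 4, remainder 1
⌊2/1⌋ = 2, remainder 0

[4; 2]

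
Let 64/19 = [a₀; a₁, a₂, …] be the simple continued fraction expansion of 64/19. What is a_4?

Apply division with remainder until the remainder is 0:
⌊64/19⌋ = 3, remainder 7
⌊19/7⌋ = 2, remainder 5
⌊7/5⌋ = 1, remainder 2
⌊5/2⌋ = 2, remainder 1
⌊2/1⌋ = 2, remainder 0

2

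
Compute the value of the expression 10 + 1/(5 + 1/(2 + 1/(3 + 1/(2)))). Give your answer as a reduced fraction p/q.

886/87

Collapse the nested fraction from the inside out:
Start with 2.
3 + 1/(2/1) = 3 + 1/2 = 7/2
2 + 1/(7/2) = 2 + 2/7 = 16/7
5 + 1/(16/7) = 5 + 7/16 = 87/16
10 + 1/(87/16) = 10 + 16/87 = 886/87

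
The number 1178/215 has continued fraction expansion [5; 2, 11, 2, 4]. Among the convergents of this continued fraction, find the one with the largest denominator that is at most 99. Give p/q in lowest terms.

263/48

List convergents until the denominator exceeds the bound:
a_0 = 5: 5/1  (≤ bound)
a_1 = 2: 11/2  (≤ bound)
a_2 = 11: 126/23  (≤ bound)
a_3 = 2: 263/48  (≤ bound)
a_4 = 4: 1178/215  (> 99, stop)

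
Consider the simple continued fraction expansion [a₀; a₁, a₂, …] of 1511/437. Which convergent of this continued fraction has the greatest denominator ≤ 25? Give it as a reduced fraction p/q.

a_0 = 3: 3/1  (≤ bound)
a_1 = 2: 7/2  (≤ bound)
a_2 = 5: 38/11  (≤ bound)
a_3 = 2: 83/24  (≤ bound)
a_4 = 2: 204/59  (> 25, stop)

83/24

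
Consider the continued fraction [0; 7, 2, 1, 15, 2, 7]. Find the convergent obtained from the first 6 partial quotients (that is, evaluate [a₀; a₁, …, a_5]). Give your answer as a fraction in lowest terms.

97/712

Start with 2.
15 + 1/(2/1) = 15 + 1/2 = 31/2
1 + 1/(31/2) = 1 + 2/31 = 33/31
2 + 1/(33/31) = 2 + 31/33 = 97/33
7 + 1/(97/33) = 7 + 33/97 = 712/97
0 + 1/(712/97) = 0 + 97/712 = 97/712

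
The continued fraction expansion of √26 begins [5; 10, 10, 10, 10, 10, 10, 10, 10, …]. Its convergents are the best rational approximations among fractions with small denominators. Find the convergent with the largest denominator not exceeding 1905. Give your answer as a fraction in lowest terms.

5201/1020

a_0 = 5: 5/1  (≤ bound)
a_1 = 10: 51/10  (≤ bound)
a_2 = 10: 515/101  (≤ bound)
a_3 = 10: 5201/1020  (≤ bound)
a_4 = 10: 52525/10301  (> 1905, stop)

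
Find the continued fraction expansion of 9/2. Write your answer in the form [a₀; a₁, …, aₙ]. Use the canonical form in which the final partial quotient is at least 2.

[4; 2]

9 = 4·2 + 1, so a_0 = 4
2 = 2·1 + 0, so a_1 = 2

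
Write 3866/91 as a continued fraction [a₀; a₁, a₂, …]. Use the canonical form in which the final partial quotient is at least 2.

3866 = 42·91 + 44, so a_0 = 42
91 = 2·44 + 3, so a_1 = 2
44 = 14·3 + 2, so a_2 = 14
3 = 1·2 + 1, so a_3 = 1
2 = 2·1 + 0, so a_4 = 2

[42; 2, 14, 1, 2]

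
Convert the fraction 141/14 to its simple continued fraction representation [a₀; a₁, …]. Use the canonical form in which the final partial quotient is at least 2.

[10; 14]

⌊141/14⌋ = 10, remainder 1
⌊14/1⌋ = 14, remainder 0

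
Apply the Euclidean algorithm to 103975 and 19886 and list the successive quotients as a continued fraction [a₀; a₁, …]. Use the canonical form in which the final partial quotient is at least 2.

[5; 4, 2, 1, 1, 1, 43, 13]

⌊103975/19886⌋ = 5, remainder 4545
⌊19886/4545⌋ = 4, remainder 1706
⌊4545/1706⌋ = 2, remainder 1133
⌊1706/1133⌋ = 1, remainder 573
⌊1133/573⌋ = 1, remainder 560
⌊573/560⌋ = 1, remainder 13
⌊560/13⌋ = 43, remainder 1
⌊13/1⌋ = 13, remainder 0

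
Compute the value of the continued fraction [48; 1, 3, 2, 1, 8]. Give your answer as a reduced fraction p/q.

a_0 = 48: 48/1
a_1 = 1: 49/1
a_2 = 3: 195/4
a_3 = 2: 439/9
a_4 = 1: 634/13
a_5 = 8: 5511/113

5511/113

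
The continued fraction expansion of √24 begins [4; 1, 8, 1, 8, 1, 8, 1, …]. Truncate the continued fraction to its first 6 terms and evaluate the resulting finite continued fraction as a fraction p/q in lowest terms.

485/99

a_0 = 4: 4/1
a_1 = 1: 5/1
a_2 = 8: 44/9
a_3 = 1: 49/10
a_4 = 8: 436/89
a_5 = 1: 485/99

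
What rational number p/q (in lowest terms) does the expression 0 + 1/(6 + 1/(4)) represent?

Start with 4.
6 + 1/(4/1) = 6 + 1/4 = 25/4
0 + 1/(25/4) = 0 + 4/25 = 4/25

4/25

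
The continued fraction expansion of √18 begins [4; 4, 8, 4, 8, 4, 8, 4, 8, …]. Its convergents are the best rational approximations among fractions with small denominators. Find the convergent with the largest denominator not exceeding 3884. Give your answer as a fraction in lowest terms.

4756/1121

a_0 = 4: 4/1  (≤ bound)
a_1 = 4: 17/4  (≤ bound)
a_2 = 8: 140/33  (≤ bound)
a_3 = 4: 577/136  (≤ bound)
a_4 = 8: 4756/1121  (≤ bound)
a_5 = 4: 19601/4620  (> 3884, stop)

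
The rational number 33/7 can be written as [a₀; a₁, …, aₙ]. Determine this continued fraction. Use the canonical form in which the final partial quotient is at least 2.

[4; 1, 2, 2]

33 = 4·7 + 5, so a_0 = 4
7 = 1·5 + 2, so a_1 = 1
5 = 2·2 + 1, so a_2 = 2
2 = 2·1 + 0, so a_3 = 2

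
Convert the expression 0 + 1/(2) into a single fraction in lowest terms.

1/2

Work from the innermost term outward:
Start with 2.
0 + 1/(2/1) = 0 + 1/2 = 1/2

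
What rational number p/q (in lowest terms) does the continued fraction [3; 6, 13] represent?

250/79

Start with 13.
6 + 1/(13/1) = 6 + 1/13 = 79/13
3 + 1/(79/13) = 3 + 13/79 = 250/79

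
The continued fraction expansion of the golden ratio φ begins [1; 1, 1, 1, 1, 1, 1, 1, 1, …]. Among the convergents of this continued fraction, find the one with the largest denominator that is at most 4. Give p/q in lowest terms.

5/3

a_0 = 1: 1/1  (≤ bound)
a_1 = 1: 2/1  (≤ bound)
a_2 = 1: 3/2  (≤ bound)
a_3 = 1: 5/3  (≤ bound)
a_4 = 1: 8/5  (> 4, stop)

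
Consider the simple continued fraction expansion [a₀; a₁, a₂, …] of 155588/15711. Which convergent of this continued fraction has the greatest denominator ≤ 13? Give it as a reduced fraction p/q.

a_0 = 9: 9/1  (≤ bound)
a_1 = 1: 10/1  (≤ bound)
a_2 = 9: 99/10  (≤ bound)
a_3 = 3: 307/31  (> 13, stop)

99/10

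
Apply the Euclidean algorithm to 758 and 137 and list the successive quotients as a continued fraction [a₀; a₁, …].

[5; 1, 1, 7, 9]

758 ÷ 137 → quotient 5, remainder 73
137 ÷ 73 → quotient 1, remainder 64
73 ÷ 64 → quotient 1, remainder 9
64 ÷ 9 → quotient 7, remainder 1
9 ÷ 1 → quotient 9, remainder 0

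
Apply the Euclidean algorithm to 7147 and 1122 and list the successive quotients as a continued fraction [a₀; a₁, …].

⌊7147/1122⌋ = 6, remainder 415
⌊1122/415⌋ = 2, remainder 292
⌊415/292⌋ = 1, remainder 123
⌊292/123⌋ = 2, remainder 46
⌊123/46⌋ = 2, remainder 31
⌊46/31⌋ = 1, remainder 15
⌊31/15⌋ = 2, remainder 1
⌊15/1⌋ = 15, remainder 0

[6; 2, 1, 2, 2, 1, 2, 15]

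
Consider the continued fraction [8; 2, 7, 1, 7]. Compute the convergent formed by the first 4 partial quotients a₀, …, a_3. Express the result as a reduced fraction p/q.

144/17

Use the convergent recurrence hₖ = aₖ·hₖ₋₁ + hₖ₋₂ (and likewise for the denominators kₖ):
a_0 = 8: 8/1
a_1 = 2: 17/2
a_2 = 7: 127/15
a_3 = 1: 144/17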